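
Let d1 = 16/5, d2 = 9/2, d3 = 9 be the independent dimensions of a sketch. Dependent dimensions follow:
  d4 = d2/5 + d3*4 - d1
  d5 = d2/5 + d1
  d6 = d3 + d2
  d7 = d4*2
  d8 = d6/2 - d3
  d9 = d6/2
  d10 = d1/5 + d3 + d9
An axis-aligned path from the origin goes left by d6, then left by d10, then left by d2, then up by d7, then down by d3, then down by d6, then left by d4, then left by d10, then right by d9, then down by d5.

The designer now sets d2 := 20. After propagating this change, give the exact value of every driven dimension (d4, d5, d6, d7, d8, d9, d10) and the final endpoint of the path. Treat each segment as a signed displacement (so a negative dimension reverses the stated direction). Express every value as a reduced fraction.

d4 = 184/5
d5 = 36/5
d6 = 29
d7 = 368/5
d8 = 11/2
d9 = 29/2
d10 = 1207/50
endpoint = (-5979/50, 142/5)

Apply edit: d2 := 20
  d4 = d2/5 + d3*4 - d1 = 184/5
  d5 = d2/5 + d1 = 36/5
  d6 = d3 + d2 = 29
  d7 = d4*2 = 368/5
  d8 = d6/2 - d3 = 11/2
  d9 = d6/2 = 29/2
  d10 = d1/5 + d3 + d9 = 1207/50
Walk from origin (0, 0):
  seg 1: left by d6 = 29 → (-29, 0)
  seg 2: left by d10 = 1207/50 → (-2657/50, 0)
  seg 3: left by d2 = 20 → (-3657/50, 0)
  seg 4: up by d7 = 368/5 → (-3657/50, 368/5)
  seg 5: down by d3 = 9 → (-3657/50, 323/5)
  seg 6: down by d6 = 29 → (-3657/50, 178/5)
  seg 7: left by d4 = 184/5 → (-5497/50, 178/5)
  seg 8: left by d10 = 1207/50 → (-3352/25, 178/5)
  seg 9: right by d9 = 29/2 → (-5979/50, 178/5)
  seg 10: down by d5 = 36/5 → (-5979/50, 142/5)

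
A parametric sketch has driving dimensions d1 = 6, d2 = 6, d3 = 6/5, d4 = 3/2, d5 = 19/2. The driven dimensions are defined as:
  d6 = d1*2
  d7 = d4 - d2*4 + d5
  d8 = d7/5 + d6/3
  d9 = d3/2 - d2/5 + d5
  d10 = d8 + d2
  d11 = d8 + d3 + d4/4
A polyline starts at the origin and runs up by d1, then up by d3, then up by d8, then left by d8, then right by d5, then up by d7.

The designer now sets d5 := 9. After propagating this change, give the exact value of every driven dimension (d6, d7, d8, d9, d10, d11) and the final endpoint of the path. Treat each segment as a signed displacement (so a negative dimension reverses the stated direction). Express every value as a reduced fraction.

Apply edit: d5 := 9
  d6 = d1*2 = 12
  d7 = d4 - d2*4 + d5 = -27/2
  d8 = d7/5 + d6/3 = 13/10
  d9 = d3/2 - d2/5 + d5 = 42/5
  d10 = d8 + d2 = 73/10
  d11 = d8 + d3 + d4/4 = 23/8
Walk from origin (0, 0):
  seg 1: up by d1 = 6 → (0, 6)
  seg 2: up by d3 = 6/5 → (0, 36/5)
  seg 3: up by d8 = 13/10 → (0, 17/2)
  seg 4: left by d8 = 13/10 → (-13/10, 17/2)
  seg 5: right by d5 = 9 → (77/10, 17/2)
  seg 6: up by d7 = -27/2 → (77/10, -5)

d6 = 12
d7 = -27/2
d8 = 13/10
d9 = 42/5
d10 = 73/10
d11 = 23/8
endpoint = (77/10, -5)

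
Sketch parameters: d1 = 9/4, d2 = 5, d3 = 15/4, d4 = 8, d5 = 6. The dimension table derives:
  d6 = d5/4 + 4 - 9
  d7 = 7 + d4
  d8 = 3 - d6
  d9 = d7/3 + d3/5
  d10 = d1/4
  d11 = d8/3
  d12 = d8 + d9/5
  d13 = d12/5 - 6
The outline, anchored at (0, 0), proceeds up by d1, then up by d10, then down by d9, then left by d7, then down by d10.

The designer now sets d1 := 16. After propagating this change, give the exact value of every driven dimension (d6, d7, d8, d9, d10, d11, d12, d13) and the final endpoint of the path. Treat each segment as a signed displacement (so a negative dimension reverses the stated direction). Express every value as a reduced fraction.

d6 = -7/2
d7 = 15
d8 = 13/2
d9 = 23/4
d10 = 4
d11 = 13/6
d12 = 153/20
d13 = -447/100
endpoint = (-15, 41/4)

Apply edit: d1 := 16
  d6 = d5/4 + 4 - 9 = -7/2
  d7 = 7 + d4 = 15
  d8 = 3 - d6 = 13/2
  d9 = d7/3 + d3/5 = 23/4
  d10 = d1/4 = 4
  d11 = d8/3 = 13/6
  d12 = d8 + d9/5 = 153/20
  d13 = d12/5 - 6 = -447/100
Walk from origin (0, 0):
  seg 1: up by d1 = 16 → (0, 16)
  seg 2: up by d10 = 4 → (0, 20)
  seg 3: down by d9 = 23/4 → (0, 57/4)
  seg 4: left by d7 = 15 → (-15, 57/4)
  seg 5: down by d10 = 4 → (-15, 41/4)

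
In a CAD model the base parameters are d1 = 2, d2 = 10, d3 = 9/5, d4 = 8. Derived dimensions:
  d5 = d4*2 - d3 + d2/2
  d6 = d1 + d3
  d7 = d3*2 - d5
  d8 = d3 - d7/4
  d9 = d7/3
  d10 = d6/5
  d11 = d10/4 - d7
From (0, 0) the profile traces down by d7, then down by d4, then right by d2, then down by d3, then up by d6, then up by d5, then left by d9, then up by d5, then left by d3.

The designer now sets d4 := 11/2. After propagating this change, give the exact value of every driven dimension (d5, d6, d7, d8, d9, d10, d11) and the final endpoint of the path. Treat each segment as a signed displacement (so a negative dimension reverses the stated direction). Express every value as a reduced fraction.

d5 = 71/5
d6 = 19/5
d7 = -53/5
d8 = 89/20
d9 = -53/15
d10 = 19/25
d11 = 1079/100
endpoint = (176/15, 71/2)

Apply edit: d4 := 11/2
  d5 = d4*2 - d3 + d2/2 = 71/5
  d6 = d1 + d3 = 19/5
  d7 = d3*2 - d5 = -53/5
  d8 = d3 - d7/4 = 89/20
  d9 = d7/3 = -53/15
  d10 = d6/5 = 19/25
  d11 = d10/4 - d7 = 1079/100
Walk from origin (0, 0):
  seg 1: down by d7 = -53/5 → (0, 53/5)
  seg 2: down by d4 = 11/2 → (0, 51/10)
  seg 3: right by d2 = 10 → (10, 51/10)
  seg 4: down by d3 = 9/5 → (10, 33/10)
  seg 5: up by d6 = 19/5 → (10, 71/10)
  seg 6: up by d5 = 71/5 → (10, 213/10)
  seg 7: left by d9 = -53/15 → (203/15, 213/10)
  seg 8: up by d5 = 71/5 → (203/15, 71/2)
  seg 9: left by d3 = 9/5 → (176/15, 71/2)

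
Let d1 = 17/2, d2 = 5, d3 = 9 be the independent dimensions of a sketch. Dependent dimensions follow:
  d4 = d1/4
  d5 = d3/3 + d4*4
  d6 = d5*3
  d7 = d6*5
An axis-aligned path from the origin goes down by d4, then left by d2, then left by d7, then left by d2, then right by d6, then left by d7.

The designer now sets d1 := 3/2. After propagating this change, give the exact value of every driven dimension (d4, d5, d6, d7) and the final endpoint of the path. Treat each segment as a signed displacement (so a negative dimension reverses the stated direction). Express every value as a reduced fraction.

d4 = 3/8
d5 = 9/2
d6 = 27/2
d7 = 135/2
endpoint = (-263/2, -3/8)

Apply edit: d1 := 3/2
  d4 = d1/4 = 3/8
  d5 = d3/3 + d4*4 = 9/2
  d6 = d5*3 = 27/2
  d7 = d6*5 = 135/2
Walk from origin (0, 0):
  seg 1: down by d4 = 3/8 → (0, -3/8)
  seg 2: left by d2 = 5 → (-5, -3/8)
  seg 3: left by d7 = 135/2 → (-145/2, -3/8)
  seg 4: left by d2 = 5 → (-155/2, -3/8)
  seg 5: right by d6 = 27/2 → (-64, -3/8)
  seg 6: left by d7 = 135/2 → (-263/2, -3/8)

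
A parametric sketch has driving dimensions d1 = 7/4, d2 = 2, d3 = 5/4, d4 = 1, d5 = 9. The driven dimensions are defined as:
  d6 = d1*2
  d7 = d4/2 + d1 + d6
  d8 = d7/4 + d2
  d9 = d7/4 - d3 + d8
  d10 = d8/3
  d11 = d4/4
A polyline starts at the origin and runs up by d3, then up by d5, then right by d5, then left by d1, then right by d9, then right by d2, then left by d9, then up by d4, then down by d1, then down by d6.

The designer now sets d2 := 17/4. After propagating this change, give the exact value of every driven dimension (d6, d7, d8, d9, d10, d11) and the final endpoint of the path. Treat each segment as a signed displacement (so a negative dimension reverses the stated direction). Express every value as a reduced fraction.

Apply edit: d2 := 17/4
  d6 = d1*2 = 7/2
  d7 = d4/2 + d1 + d6 = 23/4
  d8 = d7/4 + d2 = 91/16
  d9 = d7/4 - d3 + d8 = 47/8
  d10 = d8/3 = 91/48
  d11 = d4/4 = 1/4
Walk from origin (0, 0):
  seg 1: up by d3 = 5/4 → (0, 5/4)
  seg 2: up by d5 = 9 → (0, 41/4)
  seg 3: right by d5 = 9 → (9, 41/4)
  seg 4: left by d1 = 7/4 → (29/4, 41/4)
  seg 5: right by d9 = 47/8 → (105/8, 41/4)
  seg 6: right by d2 = 17/4 → (139/8, 41/4)
  seg 7: left by d9 = 47/8 → (23/2, 41/4)
  seg 8: up by d4 = 1 → (23/2, 45/4)
  seg 9: down by d1 = 7/4 → (23/2, 19/2)
  seg 10: down by d6 = 7/2 → (23/2, 6)

d6 = 7/2
d7 = 23/4
d8 = 91/16
d9 = 47/8
d10 = 91/48
d11 = 1/4
endpoint = (23/2, 6)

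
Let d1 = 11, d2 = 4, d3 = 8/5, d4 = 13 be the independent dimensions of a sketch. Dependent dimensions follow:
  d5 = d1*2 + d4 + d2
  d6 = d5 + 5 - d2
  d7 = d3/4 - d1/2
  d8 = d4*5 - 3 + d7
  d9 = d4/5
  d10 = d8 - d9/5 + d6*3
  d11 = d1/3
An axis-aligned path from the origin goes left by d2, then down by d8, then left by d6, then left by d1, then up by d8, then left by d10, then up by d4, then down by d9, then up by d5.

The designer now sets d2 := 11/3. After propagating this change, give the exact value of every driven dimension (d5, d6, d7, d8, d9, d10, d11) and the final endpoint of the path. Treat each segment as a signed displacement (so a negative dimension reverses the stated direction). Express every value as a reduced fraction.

d5 = 116/3
d6 = 40
d7 = -51/10
d8 = 569/10
d9 = 13/5
d10 = 8819/50
d11 = 11/3
endpoint = (-34657/150, 736/15)

Apply edit: d2 := 11/3
  d5 = d1*2 + d4 + d2 = 116/3
  d6 = d5 + 5 - d2 = 40
  d7 = d3/4 - d1/2 = -51/10
  d8 = d4*5 - 3 + d7 = 569/10
  d9 = d4/5 = 13/5
  d10 = d8 - d9/5 + d6*3 = 8819/50
  d11 = d1/3 = 11/3
Walk from origin (0, 0):
  seg 1: left by d2 = 11/3 → (-11/3, 0)
  seg 2: down by d8 = 569/10 → (-11/3, -569/10)
  seg 3: left by d6 = 40 → (-131/3, -569/10)
  seg 4: left by d1 = 11 → (-164/3, -569/10)
  seg 5: up by d8 = 569/10 → (-164/3, 0)
  seg 6: left by d10 = 8819/50 → (-34657/150, 0)
  seg 7: up by d4 = 13 → (-34657/150, 13)
  seg 8: down by d9 = 13/5 → (-34657/150, 52/5)
  seg 9: up by d5 = 116/3 → (-34657/150, 736/15)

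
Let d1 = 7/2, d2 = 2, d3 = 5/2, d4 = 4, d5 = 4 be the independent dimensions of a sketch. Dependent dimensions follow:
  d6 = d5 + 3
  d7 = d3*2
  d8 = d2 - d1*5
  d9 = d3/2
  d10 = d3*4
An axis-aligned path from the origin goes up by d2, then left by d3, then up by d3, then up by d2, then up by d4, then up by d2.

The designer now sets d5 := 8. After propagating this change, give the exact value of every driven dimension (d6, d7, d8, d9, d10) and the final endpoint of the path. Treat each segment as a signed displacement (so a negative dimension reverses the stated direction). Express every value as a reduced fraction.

Apply edit: d5 := 8
  d6 = d5 + 3 = 11
  d7 = d3*2 = 5
  d8 = d2 - d1*5 = -31/2
  d9 = d3/2 = 5/4
  d10 = d3*4 = 10
Walk from origin (0, 0):
  seg 1: up by d2 = 2 → (0, 2)
  seg 2: left by d3 = 5/2 → (-5/2, 2)
  seg 3: up by d3 = 5/2 → (-5/2, 9/2)
  seg 4: up by d2 = 2 → (-5/2, 13/2)
  seg 5: up by d4 = 4 → (-5/2, 21/2)
  seg 6: up by d2 = 2 → (-5/2, 25/2)

d6 = 11
d7 = 5
d8 = -31/2
d9 = 5/4
d10 = 10
endpoint = (-5/2, 25/2)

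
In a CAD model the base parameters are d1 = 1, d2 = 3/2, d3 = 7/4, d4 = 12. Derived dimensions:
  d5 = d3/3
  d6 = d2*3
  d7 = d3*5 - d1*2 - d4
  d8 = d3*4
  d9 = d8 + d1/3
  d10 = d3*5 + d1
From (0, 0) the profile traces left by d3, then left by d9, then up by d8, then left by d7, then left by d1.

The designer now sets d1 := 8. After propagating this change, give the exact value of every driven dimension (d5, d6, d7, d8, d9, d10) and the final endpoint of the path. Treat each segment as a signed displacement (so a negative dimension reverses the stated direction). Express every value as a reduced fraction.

Apply edit: d1 := 8
  d5 = d3/3 = 7/12
  d6 = d2*3 = 9/2
  d7 = d3*5 - d1*2 - d4 = -77/4
  d8 = d3*4 = 7
  d9 = d8 + d1/3 = 29/3
  d10 = d3*5 + d1 = 67/4
Walk from origin (0, 0):
  seg 1: left by d3 = 7/4 → (-7/4, 0)
  seg 2: left by d9 = 29/3 → (-137/12, 0)
  seg 3: up by d8 = 7 → (-137/12, 7)
  seg 4: left by d7 = -77/4 → (47/6, 7)
  seg 5: left by d1 = 8 → (-1/6, 7)

d5 = 7/12
d6 = 9/2
d7 = -77/4
d8 = 7
d9 = 29/3
d10 = 67/4
endpoint = (-1/6, 7)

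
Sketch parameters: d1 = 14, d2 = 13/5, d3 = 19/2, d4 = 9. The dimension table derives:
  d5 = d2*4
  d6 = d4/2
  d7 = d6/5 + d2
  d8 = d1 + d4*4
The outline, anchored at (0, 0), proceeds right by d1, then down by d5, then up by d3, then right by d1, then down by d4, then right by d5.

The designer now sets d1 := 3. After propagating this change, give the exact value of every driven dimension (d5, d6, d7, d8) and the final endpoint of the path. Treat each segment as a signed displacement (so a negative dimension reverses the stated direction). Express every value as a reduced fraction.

Apply edit: d1 := 3
  d5 = d2*4 = 52/5
  d6 = d4/2 = 9/2
  d7 = d6/5 + d2 = 7/2
  d8 = d1 + d4*4 = 39
Walk from origin (0, 0):
  seg 1: right by d1 = 3 → (3, 0)
  seg 2: down by d5 = 52/5 → (3, -52/5)
  seg 3: up by d3 = 19/2 → (3, -9/10)
  seg 4: right by d1 = 3 → (6, -9/10)
  seg 5: down by d4 = 9 → (6, -99/10)
  seg 6: right by d5 = 52/5 → (82/5, -99/10)

d5 = 52/5
d6 = 9/2
d7 = 7/2
d8 = 39
endpoint = (82/5, -99/10)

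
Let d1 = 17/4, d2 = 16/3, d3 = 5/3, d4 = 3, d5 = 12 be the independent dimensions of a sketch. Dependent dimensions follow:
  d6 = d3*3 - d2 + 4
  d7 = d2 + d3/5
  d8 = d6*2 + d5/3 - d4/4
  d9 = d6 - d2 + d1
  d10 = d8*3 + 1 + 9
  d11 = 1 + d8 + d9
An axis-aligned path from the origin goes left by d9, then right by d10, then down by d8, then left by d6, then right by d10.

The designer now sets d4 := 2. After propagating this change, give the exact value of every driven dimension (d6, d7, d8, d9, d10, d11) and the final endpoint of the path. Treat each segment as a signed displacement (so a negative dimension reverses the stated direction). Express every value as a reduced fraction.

d6 = 11/3
d7 = 17/3
d8 = 65/6
d9 = 31/12
d10 = 85/2
d11 = 173/12
endpoint = (315/4, -65/6)

Apply edit: d4 := 2
  d6 = d3*3 - d2 + 4 = 11/3
  d7 = d2 + d3/5 = 17/3
  d8 = d6*2 + d5/3 - d4/4 = 65/6
  d9 = d6 - d2 + d1 = 31/12
  d10 = d8*3 + 1 + 9 = 85/2
  d11 = 1 + d8 + d9 = 173/12
Walk from origin (0, 0):
  seg 1: left by d9 = 31/12 → (-31/12, 0)
  seg 2: right by d10 = 85/2 → (479/12, 0)
  seg 3: down by d8 = 65/6 → (479/12, -65/6)
  seg 4: left by d6 = 11/3 → (145/4, -65/6)
  seg 5: right by d10 = 85/2 → (315/4, -65/6)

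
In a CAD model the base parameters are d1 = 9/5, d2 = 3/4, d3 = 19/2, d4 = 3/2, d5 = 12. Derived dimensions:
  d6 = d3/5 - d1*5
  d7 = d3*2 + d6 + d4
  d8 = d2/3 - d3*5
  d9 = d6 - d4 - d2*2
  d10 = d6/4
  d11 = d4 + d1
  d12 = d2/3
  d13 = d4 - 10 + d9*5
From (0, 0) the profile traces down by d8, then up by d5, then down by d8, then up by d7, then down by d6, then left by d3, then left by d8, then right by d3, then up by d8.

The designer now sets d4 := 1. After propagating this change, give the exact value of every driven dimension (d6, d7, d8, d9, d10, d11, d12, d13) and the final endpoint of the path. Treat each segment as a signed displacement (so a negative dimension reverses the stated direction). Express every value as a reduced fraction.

d6 = -71/10
d7 = 129/10
d8 = -189/4
d9 = -48/5
d10 = -71/40
d11 = 14/5
d12 = 1/4
d13 = -57
endpoint = (189/4, 317/4)

Apply edit: d4 := 1
  d6 = d3/5 - d1*5 = -71/10
  d7 = d3*2 + d6 + d4 = 129/10
  d8 = d2/3 - d3*5 = -189/4
  d9 = d6 - d4 - d2*2 = -48/5
  d10 = d6/4 = -71/40
  d11 = d4 + d1 = 14/5
  d12 = d2/3 = 1/4
  d13 = d4 - 10 + d9*5 = -57
Walk from origin (0, 0):
  seg 1: down by d8 = -189/4 → (0, 189/4)
  seg 2: up by d5 = 12 → (0, 237/4)
  seg 3: down by d8 = -189/4 → (0, 213/2)
  seg 4: up by d7 = 129/10 → (0, 597/5)
  seg 5: down by d6 = -71/10 → (0, 253/2)
  seg 6: left by d3 = 19/2 → (-19/2, 253/2)
  seg 7: left by d8 = -189/4 → (151/4, 253/2)
  seg 8: right by d3 = 19/2 → (189/4, 253/2)
  seg 9: up by d8 = -189/4 → (189/4, 317/4)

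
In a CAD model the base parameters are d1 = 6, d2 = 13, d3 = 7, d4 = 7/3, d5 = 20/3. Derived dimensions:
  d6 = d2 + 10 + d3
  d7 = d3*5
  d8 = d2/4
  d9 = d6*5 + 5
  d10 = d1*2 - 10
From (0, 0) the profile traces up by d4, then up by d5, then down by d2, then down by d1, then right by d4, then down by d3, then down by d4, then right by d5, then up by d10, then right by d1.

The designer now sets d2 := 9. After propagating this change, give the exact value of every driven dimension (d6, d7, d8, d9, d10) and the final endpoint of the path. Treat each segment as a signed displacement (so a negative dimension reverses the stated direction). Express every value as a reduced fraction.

d6 = 26
d7 = 35
d8 = 9/4
d9 = 135
d10 = 2
endpoint = (15, -40/3)

Apply edit: d2 := 9
  d6 = d2 + 10 + d3 = 26
  d7 = d3*5 = 35
  d8 = d2/4 = 9/4
  d9 = d6*5 + 5 = 135
  d10 = d1*2 - 10 = 2
Walk from origin (0, 0):
  seg 1: up by d4 = 7/3 → (0, 7/3)
  seg 2: up by d5 = 20/3 → (0, 9)
  seg 3: down by d2 = 9 → (0, 0)
  seg 4: down by d1 = 6 → (0, -6)
  seg 5: right by d4 = 7/3 → (7/3, -6)
  seg 6: down by d3 = 7 → (7/3, -13)
  seg 7: down by d4 = 7/3 → (7/3, -46/3)
  seg 8: right by d5 = 20/3 → (9, -46/3)
  seg 9: up by d10 = 2 → (9, -40/3)
  seg 10: right by d1 = 6 → (15, -40/3)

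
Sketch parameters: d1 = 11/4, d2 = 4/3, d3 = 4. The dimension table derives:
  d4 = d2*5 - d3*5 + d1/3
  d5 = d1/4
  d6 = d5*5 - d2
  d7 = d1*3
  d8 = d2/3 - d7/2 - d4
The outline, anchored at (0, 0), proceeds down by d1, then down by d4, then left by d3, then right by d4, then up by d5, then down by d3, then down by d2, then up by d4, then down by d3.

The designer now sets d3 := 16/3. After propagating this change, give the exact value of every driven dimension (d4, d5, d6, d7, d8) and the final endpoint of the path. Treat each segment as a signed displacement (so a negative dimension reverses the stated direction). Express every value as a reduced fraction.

d4 = -229/12
d5 = 11/16
d6 = 101/48
d7 = 33/4
d8 = 1109/72
endpoint = (-293/12, -225/16)

Apply edit: d3 := 16/3
  d4 = d2*5 - d3*5 + d1/3 = -229/12
  d5 = d1/4 = 11/16
  d6 = d5*5 - d2 = 101/48
  d7 = d1*3 = 33/4
  d8 = d2/3 - d7/2 - d4 = 1109/72
Walk from origin (0, 0):
  seg 1: down by d1 = 11/4 → (0, -11/4)
  seg 2: down by d4 = -229/12 → (0, 49/3)
  seg 3: left by d3 = 16/3 → (-16/3, 49/3)
  seg 4: right by d4 = -229/12 → (-293/12, 49/3)
  seg 5: up by d5 = 11/16 → (-293/12, 817/48)
  seg 6: down by d3 = 16/3 → (-293/12, 187/16)
  seg 7: down by d2 = 4/3 → (-293/12, 497/48)
  seg 8: up by d4 = -229/12 → (-293/12, -419/48)
  seg 9: down by d3 = 16/3 → (-293/12, -225/16)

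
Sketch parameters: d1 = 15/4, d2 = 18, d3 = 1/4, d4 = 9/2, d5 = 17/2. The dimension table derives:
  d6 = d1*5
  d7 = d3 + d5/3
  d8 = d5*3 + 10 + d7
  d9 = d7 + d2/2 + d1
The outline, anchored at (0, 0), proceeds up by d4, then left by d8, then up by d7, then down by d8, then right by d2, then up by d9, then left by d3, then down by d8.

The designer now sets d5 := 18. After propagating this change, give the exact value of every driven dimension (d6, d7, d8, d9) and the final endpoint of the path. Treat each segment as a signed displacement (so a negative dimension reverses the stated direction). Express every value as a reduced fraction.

d6 = 75/4
d7 = 25/4
d8 = 281/4
d9 = 19
endpoint = (-105/2, -443/4)

Apply edit: d5 := 18
  d6 = d1*5 = 75/4
  d7 = d3 + d5/3 = 25/4
  d8 = d5*3 + 10 + d7 = 281/4
  d9 = d7 + d2/2 + d1 = 19
Walk from origin (0, 0):
  seg 1: up by d4 = 9/2 → (0, 9/2)
  seg 2: left by d8 = 281/4 → (-281/4, 9/2)
  seg 3: up by d7 = 25/4 → (-281/4, 43/4)
  seg 4: down by d8 = 281/4 → (-281/4, -119/2)
  seg 5: right by d2 = 18 → (-209/4, -119/2)
  seg 6: up by d9 = 19 → (-209/4, -81/2)
  seg 7: left by d3 = 1/4 → (-105/2, -81/2)
  seg 8: down by d8 = 281/4 → (-105/2, -443/4)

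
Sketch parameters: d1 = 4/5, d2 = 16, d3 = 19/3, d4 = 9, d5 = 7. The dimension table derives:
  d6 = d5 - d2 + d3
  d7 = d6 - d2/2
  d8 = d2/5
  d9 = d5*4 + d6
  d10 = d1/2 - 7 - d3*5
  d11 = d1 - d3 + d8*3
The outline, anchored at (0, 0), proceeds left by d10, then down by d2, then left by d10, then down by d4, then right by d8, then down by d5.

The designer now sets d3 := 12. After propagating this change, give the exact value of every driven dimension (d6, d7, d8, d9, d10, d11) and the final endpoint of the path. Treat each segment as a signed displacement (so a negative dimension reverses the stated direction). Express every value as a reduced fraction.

Apply edit: d3 := 12
  d6 = d5 - d2 + d3 = 3
  d7 = d6 - d2/2 = -5
  d8 = d2/5 = 16/5
  d9 = d5*4 + d6 = 31
  d10 = d1/2 - 7 - d3*5 = -333/5
  d11 = d1 - d3 + d8*3 = -8/5
Walk from origin (0, 0):
  seg 1: left by d10 = -333/5 → (333/5, 0)
  seg 2: down by d2 = 16 → (333/5, -16)
  seg 3: left by d10 = -333/5 → (666/5, -16)
  seg 4: down by d4 = 9 → (666/5, -25)
  seg 5: right by d8 = 16/5 → (682/5, -25)
  seg 6: down by d5 = 7 → (682/5, -32)

d6 = 3
d7 = -5
d8 = 16/5
d9 = 31
d10 = -333/5
d11 = -8/5
endpoint = (682/5, -32)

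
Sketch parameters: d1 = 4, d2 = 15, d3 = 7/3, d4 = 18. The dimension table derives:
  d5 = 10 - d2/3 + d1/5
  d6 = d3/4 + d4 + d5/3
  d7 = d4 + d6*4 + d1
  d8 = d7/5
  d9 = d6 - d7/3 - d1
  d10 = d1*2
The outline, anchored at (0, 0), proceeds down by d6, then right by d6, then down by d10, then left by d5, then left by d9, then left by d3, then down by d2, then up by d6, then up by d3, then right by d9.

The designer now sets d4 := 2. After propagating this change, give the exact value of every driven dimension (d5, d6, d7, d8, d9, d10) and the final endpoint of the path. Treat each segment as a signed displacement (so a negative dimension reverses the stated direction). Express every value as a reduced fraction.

Apply edit: d4 := 2
  d5 = 10 - d2/3 + d1/5 = 29/5
  d6 = d3/4 + d4 + d5/3 = 271/60
  d7 = d4 + d6*4 + d1 = 361/15
  d8 = d7/5 = 361/75
  d9 = d6 - d7/3 - d1 = -1351/180
  d10 = d1*2 = 8
Walk from origin (0, 0):
  seg 1: down by d6 = 271/60 → (0, -271/60)
  seg 2: right by d6 = 271/60 → (271/60, -271/60)
  seg 3: down by d10 = 8 → (271/60, -751/60)
  seg 4: left by d5 = 29/5 → (-77/60, -751/60)
  seg 5: left by d9 = -1351/180 → (56/9, -751/60)
  seg 6: left by d3 = 7/3 → (35/9, -751/60)
  seg 7: down by d2 = 15 → (35/9, -1651/60)
  seg 8: up by d6 = 271/60 → (35/9, -23)
  seg 9: up by d3 = 7/3 → (35/9, -62/3)
  seg 10: right by d9 = -1351/180 → (-217/60, -62/3)

d5 = 29/5
d6 = 271/60
d7 = 361/15
d8 = 361/75
d9 = -1351/180
d10 = 8
endpoint = (-217/60, -62/3)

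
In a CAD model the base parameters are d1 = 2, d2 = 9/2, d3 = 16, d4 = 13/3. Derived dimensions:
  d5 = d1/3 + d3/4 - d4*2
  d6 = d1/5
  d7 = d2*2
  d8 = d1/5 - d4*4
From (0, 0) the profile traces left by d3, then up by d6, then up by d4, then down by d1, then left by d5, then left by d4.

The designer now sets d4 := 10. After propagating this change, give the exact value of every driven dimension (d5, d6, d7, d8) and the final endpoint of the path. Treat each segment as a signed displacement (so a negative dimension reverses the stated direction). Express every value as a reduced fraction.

Apply edit: d4 := 10
  d5 = d1/3 + d3/4 - d4*2 = -46/3
  d6 = d1/5 = 2/5
  d7 = d2*2 = 9
  d8 = d1/5 - d4*4 = -198/5
Walk from origin (0, 0):
  seg 1: left by d3 = 16 → (-16, 0)
  seg 2: up by d6 = 2/5 → (-16, 2/5)
  seg 3: up by d4 = 10 → (-16, 52/5)
  seg 4: down by d1 = 2 → (-16, 42/5)
  seg 5: left by d5 = -46/3 → (-2/3, 42/5)
  seg 6: left by d4 = 10 → (-32/3, 42/5)

d5 = -46/3
d6 = 2/5
d7 = 9
d8 = -198/5
endpoint = (-32/3, 42/5)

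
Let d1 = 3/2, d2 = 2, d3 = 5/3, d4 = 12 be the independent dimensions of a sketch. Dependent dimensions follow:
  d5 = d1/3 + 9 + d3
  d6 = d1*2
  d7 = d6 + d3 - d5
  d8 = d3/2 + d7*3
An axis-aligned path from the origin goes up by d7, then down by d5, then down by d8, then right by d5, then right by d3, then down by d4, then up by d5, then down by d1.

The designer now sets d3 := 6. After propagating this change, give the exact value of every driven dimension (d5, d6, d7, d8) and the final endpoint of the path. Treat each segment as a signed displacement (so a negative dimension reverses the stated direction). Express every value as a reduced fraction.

Apply edit: d3 := 6
  d5 = d1/3 + 9 + d3 = 31/2
  d6 = d1*2 = 3
  d7 = d6 + d3 - d5 = -13/2
  d8 = d3/2 + d7*3 = -33/2
Walk from origin (0, 0):
  seg 1: up by d7 = -13/2 → (0, -13/2)
  seg 2: down by d5 = 31/2 → (0, -22)
  seg 3: down by d8 = -33/2 → (0, -11/2)
  seg 4: right by d5 = 31/2 → (31/2, -11/2)
  seg 5: right by d3 = 6 → (43/2, -11/2)
  seg 6: down by d4 = 12 → (43/2, -35/2)
  seg 7: up by d5 = 31/2 → (43/2, -2)
  seg 8: down by d1 = 3/2 → (43/2, -7/2)

d5 = 31/2
d6 = 3
d7 = -13/2
d8 = -33/2
endpoint = (43/2, -7/2)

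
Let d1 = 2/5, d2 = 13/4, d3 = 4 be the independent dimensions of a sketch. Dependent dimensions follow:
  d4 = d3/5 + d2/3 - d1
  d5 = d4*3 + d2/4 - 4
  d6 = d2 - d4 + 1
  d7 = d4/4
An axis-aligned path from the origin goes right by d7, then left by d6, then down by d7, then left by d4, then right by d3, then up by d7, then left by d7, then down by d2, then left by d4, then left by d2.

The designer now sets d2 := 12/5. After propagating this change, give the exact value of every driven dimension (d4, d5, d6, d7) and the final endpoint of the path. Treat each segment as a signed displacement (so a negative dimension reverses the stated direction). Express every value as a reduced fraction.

d4 = 6/5
d5 = 1/5
d6 = 11/5
d7 = 3/10
endpoint = (-3, -12/5)

Apply edit: d2 := 12/5
  d4 = d3/5 + d2/3 - d1 = 6/5
  d5 = d4*3 + d2/4 - 4 = 1/5
  d6 = d2 - d4 + 1 = 11/5
  d7 = d4/4 = 3/10
Walk from origin (0, 0):
  seg 1: right by d7 = 3/10 → (3/10, 0)
  seg 2: left by d6 = 11/5 → (-19/10, 0)
  seg 3: down by d7 = 3/10 → (-19/10, -3/10)
  seg 4: left by d4 = 6/5 → (-31/10, -3/10)
  seg 5: right by d3 = 4 → (9/10, -3/10)
  seg 6: up by d7 = 3/10 → (9/10, 0)
  seg 7: left by d7 = 3/10 → (3/5, 0)
  seg 8: down by d2 = 12/5 → (3/5, -12/5)
  seg 9: left by d4 = 6/5 → (-3/5, -12/5)
  seg 10: left by d2 = 12/5 → (-3, -12/5)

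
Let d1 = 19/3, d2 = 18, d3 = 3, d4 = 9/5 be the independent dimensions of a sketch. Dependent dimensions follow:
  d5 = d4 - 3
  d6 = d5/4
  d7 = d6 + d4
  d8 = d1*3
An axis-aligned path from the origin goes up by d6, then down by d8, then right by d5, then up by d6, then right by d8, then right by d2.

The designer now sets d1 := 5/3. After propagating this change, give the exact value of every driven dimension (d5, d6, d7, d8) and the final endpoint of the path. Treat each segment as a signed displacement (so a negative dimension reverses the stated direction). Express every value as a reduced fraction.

d5 = -6/5
d6 = -3/10
d7 = 3/2
d8 = 5
endpoint = (109/5, -28/5)

Apply edit: d1 := 5/3
  d5 = d4 - 3 = -6/5
  d6 = d5/4 = -3/10
  d7 = d6 + d4 = 3/2
  d8 = d1*3 = 5
Walk from origin (0, 0):
  seg 1: up by d6 = -3/10 → (0, -3/10)
  seg 2: down by d8 = 5 → (0, -53/10)
  seg 3: right by d5 = -6/5 → (-6/5, -53/10)
  seg 4: up by d6 = -3/10 → (-6/5, -28/5)
  seg 5: right by d8 = 5 → (19/5, -28/5)
  seg 6: right by d2 = 18 → (109/5, -28/5)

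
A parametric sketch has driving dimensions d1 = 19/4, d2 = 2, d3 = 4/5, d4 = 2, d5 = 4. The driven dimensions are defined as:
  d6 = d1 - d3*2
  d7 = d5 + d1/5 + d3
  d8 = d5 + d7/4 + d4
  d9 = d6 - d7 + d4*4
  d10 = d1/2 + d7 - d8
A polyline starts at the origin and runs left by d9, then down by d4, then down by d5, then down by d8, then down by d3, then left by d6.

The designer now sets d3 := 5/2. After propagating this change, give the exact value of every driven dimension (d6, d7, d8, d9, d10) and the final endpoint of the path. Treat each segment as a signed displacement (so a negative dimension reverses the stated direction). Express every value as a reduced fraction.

Apply edit: d3 := 5/2
  d6 = d1 - d3*2 = -1/4
  d7 = d5 + d1/5 + d3 = 149/20
  d8 = d5 + d7/4 + d4 = 629/80
  d9 = d6 - d7 + d4*4 = 3/10
  d10 = d1/2 + d7 - d8 = 157/80
Walk from origin (0, 0):
  seg 1: left by d9 = 3/10 → (-3/10, 0)
  seg 2: down by d4 = 2 → (-3/10, -2)
  seg 3: down by d5 = 4 → (-3/10, -6)
  seg 4: down by d8 = 629/80 → (-3/10, -1109/80)
  seg 5: down by d3 = 5/2 → (-3/10, -1309/80)
  seg 6: left by d6 = -1/4 → (-1/20, -1309/80)

d6 = -1/4
d7 = 149/20
d8 = 629/80
d9 = 3/10
d10 = 157/80
endpoint = (-1/20, -1309/80)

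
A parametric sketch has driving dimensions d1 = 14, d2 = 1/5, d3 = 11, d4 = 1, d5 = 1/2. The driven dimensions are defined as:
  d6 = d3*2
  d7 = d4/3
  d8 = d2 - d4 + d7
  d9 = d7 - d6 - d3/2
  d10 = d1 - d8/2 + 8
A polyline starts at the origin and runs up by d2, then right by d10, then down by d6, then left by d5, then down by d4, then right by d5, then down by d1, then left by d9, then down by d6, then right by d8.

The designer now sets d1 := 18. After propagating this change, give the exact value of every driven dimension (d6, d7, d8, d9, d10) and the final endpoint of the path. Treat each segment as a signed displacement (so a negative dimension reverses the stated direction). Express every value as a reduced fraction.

Apply edit: d1 := 18
  d6 = d3*2 = 22
  d7 = d4/3 = 1/3
  d8 = d2 - d4 + d7 = -7/15
  d9 = d7 - d6 - d3/2 = -163/6
  d10 = d1 - d8/2 + 8 = 787/30
Walk from origin (0, 0):
  seg 1: up by d2 = 1/5 → (0, 1/5)
  seg 2: right by d10 = 787/30 → (787/30, 1/5)
  seg 3: down by d6 = 22 → (787/30, -109/5)
  seg 4: left by d5 = 1/2 → (386/15, -109/5)
  seg 5: down by d4 = 1 → (386/15, -114/5)
  seg 6: right by d5 = 1/2 → (787/30, -114/5)
  seg 7: down by d1 = 18 → (787/30, -204/5)
  seg 8: left by d9 = -163/6 → (267/5, -204/5)
  seg 9: down by d6 = 22 → (267/5, -314/5)
  seg 10: right by d8 = -7/15 → (794/15, -314/5)

d6 = 22
d7 = 1/3
d8 = -7/15
d9 = -163/6
d10 = 787/30
endpoint = (794/15, -314/5)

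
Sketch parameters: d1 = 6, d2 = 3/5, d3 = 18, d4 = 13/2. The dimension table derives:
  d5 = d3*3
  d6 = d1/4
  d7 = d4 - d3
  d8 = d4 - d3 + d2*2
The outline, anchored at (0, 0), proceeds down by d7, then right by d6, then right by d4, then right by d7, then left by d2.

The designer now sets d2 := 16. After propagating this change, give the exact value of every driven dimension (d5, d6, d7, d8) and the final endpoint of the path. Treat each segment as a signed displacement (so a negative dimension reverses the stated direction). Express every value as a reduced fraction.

Apply edit: d2 := 16
  d5 = d3*3 = 54
  d6 = d1/4 = 3/2
  d7 = d4 - d3 = -23/2
  d8 = d4 - d3 + d2*2 = 41/2
Walk from origin (0, 0):
  seg 1: down by d7 = -23/2 → (0, 23/2)
  seg 2: right by d6 = 3/2 → (3/2, 23/2)
  seg 3: right by d4 = 13/2 → (8, 23/2)
  seg 4: right by d7 = -23/2 → (-7/2, 23/2)
  seg 5: left by d2 = 16 → (-39/2, 23/2)

d5 = 54
d6 = 3/2
d7 = -23/2
d8 = 41/2
endpoint = (-39/2, 23/2)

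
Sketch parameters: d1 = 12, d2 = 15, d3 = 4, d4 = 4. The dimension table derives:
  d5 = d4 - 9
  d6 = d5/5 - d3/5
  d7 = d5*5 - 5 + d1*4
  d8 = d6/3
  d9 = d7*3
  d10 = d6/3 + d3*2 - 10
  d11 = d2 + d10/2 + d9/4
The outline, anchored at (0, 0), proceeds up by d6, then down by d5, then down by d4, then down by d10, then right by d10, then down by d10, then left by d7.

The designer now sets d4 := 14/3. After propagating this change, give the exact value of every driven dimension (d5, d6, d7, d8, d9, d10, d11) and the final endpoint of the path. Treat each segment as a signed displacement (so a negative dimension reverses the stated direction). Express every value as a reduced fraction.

Apply edit: d4 := 14/3
  d5 = d4 - 9 = -13/3
  d6 = d5/5 - d3/5 = -5/3
  d7 = d5*5 - 5 + d1*4 = 64/3
  d8 = d6/3 = -5/9
  d9 = d7*3 = 64
  d10 = d6/3 + d3*2 - 10 = -23/9
  d11 = d2 + d10/2 + d9/4 = 535/18
Walk from origin (0, 0):
  seg 1: up by d6 = -5/3 → (0, -5/3)
  seg 2: down by d5 = -13/3 → (0, 8/3)
  seg 3: down by d4 = 14/3 → (0, -2)
  seg 4: down by d10 = -23/9 → (0, 5/9)
  seg 5: right by d10 = -23/9 → (-23/9, 5/9)
  seg 6: down by d10 = -23/9 → (-23/9, 28/9)
  seg 7: left by d7 = 64/3 → (-215/9, 28/9)

d5 = -13/3
d6 = -5/3
d7 = 64/3
d8 = -5/9
d9 = 64
d10 = -23/9
d11 = 535/18
endpoint = (-215/9, 28/9)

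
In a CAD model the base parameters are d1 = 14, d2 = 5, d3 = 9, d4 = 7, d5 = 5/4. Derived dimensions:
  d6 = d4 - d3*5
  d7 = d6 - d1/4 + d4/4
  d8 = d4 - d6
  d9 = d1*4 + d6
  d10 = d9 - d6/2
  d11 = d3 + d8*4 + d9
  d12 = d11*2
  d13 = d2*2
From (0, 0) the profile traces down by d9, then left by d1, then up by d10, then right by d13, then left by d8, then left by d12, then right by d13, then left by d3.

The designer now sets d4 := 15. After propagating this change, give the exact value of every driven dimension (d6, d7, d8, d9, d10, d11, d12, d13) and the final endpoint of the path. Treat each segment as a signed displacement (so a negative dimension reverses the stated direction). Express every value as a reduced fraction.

Apply edit: d4 := 15
  d6 = d4 - d3*5 = -30
  d7 = d6 - d1/4 + d4/4 = -119/4
  d8 = d4 - d6 = 45
  d9 = d1*4 + d6 = 26
  d10 = d9 - d6/2 = 41
  d11 = d3 + d8*4 + d9 = 215
  d12 = d11*2 = 430
  d13 = d2*2 = 10
Walk from origin (0, 0):
  seg 1: down by d9 = 26 → (0, -26)
  seg 2: left by d1 = 14 → (-14, -26)
  seg 3: up by d10 = 41 → (-14, 15)
  seg 4: right by d13 = 10 → (-4, 15)
  seg 5: left by d8 = 45 → (-49, 15)
  seg 6: left by d12 = 430 → (-479, 15)
  seg 7: right by d13 = 10 → (-469, 15)
  seg 8: left by d3 = 9 → (-478, 15)

d6 = -30
d7 = -119/4
d8 = 45
d9 = 26
d10 = 41
d11 = 215
d12 = 430
d13 = 10
endpoint = (-478, 15)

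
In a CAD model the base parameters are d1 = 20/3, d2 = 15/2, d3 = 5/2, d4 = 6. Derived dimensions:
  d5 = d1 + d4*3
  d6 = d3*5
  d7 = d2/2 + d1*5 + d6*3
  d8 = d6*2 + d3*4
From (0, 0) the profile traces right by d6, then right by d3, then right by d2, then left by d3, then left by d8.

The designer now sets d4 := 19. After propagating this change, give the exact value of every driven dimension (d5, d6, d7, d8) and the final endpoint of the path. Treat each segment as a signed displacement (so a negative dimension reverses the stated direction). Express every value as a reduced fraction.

Apply edit: d4 := 19
  d5 = d1 + d4*3 = 191/3
  d6 = d3*5 = 25/2
  d7 = d2/2 + d1*5 + d6*3 = 895/12
  d8 = d6*2 + d3*4 = 35
Walk from origin (0, 0):
  seg 1: right by d6 = 25/2 → (25/2, 0)
  seg 2: right by d3 = 5/2 → (15, 0)
  seg 3: right by d2 = 15/2 → (45/2, 0)
  seg 4: left by d3 = 5/2 → (20, 0)
  seg 5: left by d8 = 35 → (-15, 0)

d5 = 191/3
d6 = 25/2
d7 = 895/12
d8 = 35
endpoint = (-15, 0)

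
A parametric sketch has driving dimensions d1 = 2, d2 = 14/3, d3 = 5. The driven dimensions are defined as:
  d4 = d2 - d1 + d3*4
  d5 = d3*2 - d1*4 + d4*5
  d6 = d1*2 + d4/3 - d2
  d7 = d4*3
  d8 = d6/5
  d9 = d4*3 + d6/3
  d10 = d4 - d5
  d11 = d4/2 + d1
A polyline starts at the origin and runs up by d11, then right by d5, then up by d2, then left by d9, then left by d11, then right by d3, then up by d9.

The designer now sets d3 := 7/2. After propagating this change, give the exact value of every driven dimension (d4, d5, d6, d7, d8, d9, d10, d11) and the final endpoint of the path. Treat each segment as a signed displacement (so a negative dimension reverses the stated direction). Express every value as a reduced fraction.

Apply edit: d3 := 7/2
  d4 = d2 - d1 + d3*4 = 50/3
  d5 = d3*2 - d1*4 + d4*5 = 247/3
  d6 = d1*2 + d4/3 - d2 = 44/9
  d7 = d4*3 = 50
  d8 = d6/5 = 44/45
  d9 = d4*3 + d6/3 = 1394/27
  d10 = d4 - d5 = -197/3
  d11 = d4/2 + d1 = 31/3
Walk from origin (0, 0):
  seg 1: up by d11 = 31/3 → (0, 31/3)
  seg 2: right by d5 = 247/3 → (247/3, 31/3)
  seg 3: up by d2 = 14/3 → (247/3, 15)
  seg 4: left by d9 = 1394/27 → (829/27, 15)
  seg 5: left by d11 = 31/3 → (550/27, 15)
  seg 6: right by d3 = 7/2 → (1289/54, 15)
  seg 7: up by d9 = 1394/27 → (1289/54, 1799/27)

d4 = 50/3
d5 = 247/3
d6 = 44/9
d7 = 50
d8 = 44/45
d9 = 1394/27
d10 = -197/3
d11 = 31/3
endpoint = (1289/54, 1799/27)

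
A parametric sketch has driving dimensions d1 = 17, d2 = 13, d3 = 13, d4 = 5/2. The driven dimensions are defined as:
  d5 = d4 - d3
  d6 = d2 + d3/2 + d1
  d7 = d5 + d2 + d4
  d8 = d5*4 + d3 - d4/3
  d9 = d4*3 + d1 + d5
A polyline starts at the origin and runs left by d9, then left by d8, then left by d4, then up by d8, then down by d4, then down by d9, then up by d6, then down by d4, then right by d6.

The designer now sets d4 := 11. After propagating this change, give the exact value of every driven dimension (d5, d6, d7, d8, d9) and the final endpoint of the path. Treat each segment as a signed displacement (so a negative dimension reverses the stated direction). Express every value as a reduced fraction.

Apply edit: d4 := 11
  d5 = d4 - d3 = -2
  d6 = d2 + d3/2 + d1 = 73/2
  d7 = d5 + d2 + d4 = 22
  d8 = d5*4 + d3 - d4/3 = 4/3
  d9 = d4*3 + d1 + d5 = 48
Walk from origin (0, 0):
  seg 1: left by d9 = 48 → (-48, 0)
  seg 2: left by d8 = 4/3 → (-148/3, 0)
  seg 3: left by d4 = 11 → (-181/3, 0)
  seg 4: up by d8 = 4/3 → (-181/3, 4/3)
  seg 5: down by d4 = 11 → (-181/3, -29/3)
  seg 6: down by d9 = 48 → (-181/3, -173/3)
  seg 7: up by d6 = 73/2 → (-181/3, -127/6)
  seg 8: down by d4 = 11 → (-181/3, -193/6)
  seg 9: right by d6 = 73/2 → (-143/6, -193/6)

d5 = -2
d6 = 73/2
d7 = 22
d8 = 4/3
d9 = 48
endpoint = (-143/6, -193/6)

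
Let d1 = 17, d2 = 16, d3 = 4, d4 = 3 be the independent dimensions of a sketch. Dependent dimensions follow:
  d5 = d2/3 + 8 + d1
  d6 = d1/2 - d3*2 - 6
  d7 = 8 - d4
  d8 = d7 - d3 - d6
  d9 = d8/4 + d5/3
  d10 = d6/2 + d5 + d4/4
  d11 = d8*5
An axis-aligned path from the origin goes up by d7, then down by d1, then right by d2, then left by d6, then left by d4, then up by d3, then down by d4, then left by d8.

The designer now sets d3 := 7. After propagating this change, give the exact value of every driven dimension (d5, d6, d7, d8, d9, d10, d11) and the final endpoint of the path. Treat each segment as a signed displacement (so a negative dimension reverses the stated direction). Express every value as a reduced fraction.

Apply edit: d3 := 7
  d5 = d2/3 + 8 + d1 = 91/3
  d6 = d1/2 - d3*2 - 6 = -23/2
  d7 = 8 - d4 = 5
  d8 = d7 - d3 - d6 = 19/2
  d9 = d8/4 + d5/3 = 899/72
  d10 = d6/2 + d5 + d4/4 = 76/3
  d11 = d8*5 = 95/2
Walk from origin (0, 0):
  seg 1: up by d7 = 5 → (0, 5)
  seg 2: down by d1 = 17 → (0, -12)
  seg 3: right by d2 = 16 → (16, -12)
  seg 4: left by d6 = -23/2 → (55/2, -12)
  seg 5: left by d4 = 3 → (49/2, -12)
  seg 6: up by d3 = 7 → (49/2, -5)
  seg 7: down by d4 = 3 → (49/2, -8)
  seg 8: left by d8 = 19/2 → (15, -8)

d5 = 91/3
d6 = -23/2
d7 = 5
d8 = 19/2
d9 = 899/72
d10 = 76/3
d11 = 95/2
endpoint = (15, -8)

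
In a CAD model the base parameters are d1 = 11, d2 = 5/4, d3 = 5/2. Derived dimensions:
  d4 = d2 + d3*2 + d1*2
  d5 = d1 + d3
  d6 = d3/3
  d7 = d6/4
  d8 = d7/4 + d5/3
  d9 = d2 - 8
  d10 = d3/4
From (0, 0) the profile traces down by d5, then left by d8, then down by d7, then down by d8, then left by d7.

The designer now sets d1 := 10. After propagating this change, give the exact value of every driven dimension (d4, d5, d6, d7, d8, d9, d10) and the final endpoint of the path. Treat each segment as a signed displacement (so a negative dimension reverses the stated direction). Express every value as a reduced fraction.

Apply edit: d1 := 10
  d4 = d2 + d3*2 + d1*2 = 105/4
  d5 = d1 + d3 = 25/2
  d6 = d3/3 = 5/6
  d7 = d6/4 = 5/24
  d8 = d7/4 + d5/3 = 135/32
  d9 = d2 - 8 = -27/4
  d10 = d3/4 = 5/8
Walk from origin (0, 0):
  seg 1: down by d5 = 25/2 → (0, -25/2)
  seg 2: left by d8 = 135/32 → (-135/32, -25/2)
  seg 3: down by d7 = 5/24 → (-135/32, -305/24)
  seg 4: down by d8 = 135/32 → (-135/32, -1625/96)
  seg 5: left by d7 = 5/24 → (-425/96, -1625/96)

d4 = 105/4
d5 = 25/2
d6 = 5/6
d7 = 5/24
d8 = 135/32
d9 = -27/4
d10 = 5/8
endpoint = (-425/96, -1625/96)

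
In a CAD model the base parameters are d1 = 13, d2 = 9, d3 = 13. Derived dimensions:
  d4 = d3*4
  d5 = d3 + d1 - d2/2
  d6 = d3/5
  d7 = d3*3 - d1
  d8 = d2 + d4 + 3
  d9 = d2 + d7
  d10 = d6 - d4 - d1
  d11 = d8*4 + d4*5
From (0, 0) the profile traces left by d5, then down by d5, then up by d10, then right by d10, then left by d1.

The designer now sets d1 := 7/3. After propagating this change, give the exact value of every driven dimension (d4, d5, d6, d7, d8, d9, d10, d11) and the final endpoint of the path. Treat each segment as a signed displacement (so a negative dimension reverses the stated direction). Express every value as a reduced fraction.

d4 = 52
d5 = 65/6
d6 = 13/5
d7 = 110/3
d8 = 64
d9 = 137/3
d10 = -776/15
d11 = 516
endpoint = (-649/10, -1877/30)

Apply edit: d1 := 7/3
  d4 = d3*4 = 52
  d5 = d3 + d1 - d2/2 = 65/6
  d6 = d3/5 = 13/5
  d7 = d3*3 - d1 = 110/3
  d8 = d2 + d4 + 3 = 64
  d9 = d2 + d7 = 137/3
  d10 = d6 - d4 - d1 = -776/15
  d11 = d8*4 + d4*5 = 516
Walk from origin (0, 0):
  seg 1: left by d5 = 65/6 → (-65/6, 0)
  seg 2: down by d5 = 65/6 → (-65/6, -65/6)
  seg 3: up by d10 = -776/15 → (-65/6, -1877/30)
  seg 4: right by d10 = -776/15 → (-1877/30, -1877/30)
  seg 5: left by d1 = 7/3 → (-649/10, -1877/30)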